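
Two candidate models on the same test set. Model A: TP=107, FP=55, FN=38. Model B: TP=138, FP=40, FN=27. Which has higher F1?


Model A: P=107/162=0.6605, R=107/145=0.7379, F1=2PR/(P+R)=2TP/(2TP+FP+FN)=214/307=0.6971
Model B: P=138/178=0.7753, R=138/165=0.8364, F1=2PR/(P+R)=2TP/(2TP+FP+FN)=276/343=0.8047
0.6971 < 0.8047 → Model B

Model B


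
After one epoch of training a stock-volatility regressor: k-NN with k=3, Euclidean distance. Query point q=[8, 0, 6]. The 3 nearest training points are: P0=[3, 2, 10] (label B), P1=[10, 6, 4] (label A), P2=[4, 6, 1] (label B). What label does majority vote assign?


d(q,P0) = 6.7082  (label B)
d(q,P1) = 6.6332  (label A)
d(q,P2) = 8.775  (label B)
Votes: A=1, B=2
Majority → B

B


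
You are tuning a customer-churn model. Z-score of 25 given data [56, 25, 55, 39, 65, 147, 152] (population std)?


μ = 77, σ = 47.4221
z = (25 - 77)/47.4221 = -1.0965

-1.0965


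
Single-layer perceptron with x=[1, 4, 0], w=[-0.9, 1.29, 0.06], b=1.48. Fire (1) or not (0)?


z = (1)·(-0.9) + (4)·(1.29) + (0)·(0.06) + 1.48
  = 5.74
step(z) = 1 (z≥0)

1


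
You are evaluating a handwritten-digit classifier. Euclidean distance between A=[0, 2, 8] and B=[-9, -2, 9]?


d = √((0+ 9)² + (2+ 2)² + (8-9)²)
  = √(81 + 16 + 1)
  = √98 = 9.8995

9.8995


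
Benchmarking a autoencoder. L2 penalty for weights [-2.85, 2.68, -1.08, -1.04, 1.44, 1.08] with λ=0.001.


‖w‖₂² = (-2.85)² + (2.68)² + (-1.08)² + (-1.04)² + (1.44)² + (1.08)²
     = 8.1225 + 7.1824 + 1.1664 + 1.0816 + 2.0736 + 1.1664
     = 20.7929
λ·‖w‖₂² = 0.001·20.7929 = 0.020793

0.020793


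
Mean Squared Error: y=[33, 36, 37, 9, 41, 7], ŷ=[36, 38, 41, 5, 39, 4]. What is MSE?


Squared errors: (33-36)²=9, (36-38)²=4, (37-41)²=16, (9-5)²=16, (41-39)²=4, (7-4)²=9
Sum = 58
MSE = 58/6 = 29/3

29/3


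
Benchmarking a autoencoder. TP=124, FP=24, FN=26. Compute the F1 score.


Precision = 124/148 = 0.8378
Recall = 124/150 = 0.8267
F1 = 2·P·R/(P+R) = 2·TP/(2·TP+FP+FN) = 248/(248+24+26) = 248/298 = 0.8322

0.8322


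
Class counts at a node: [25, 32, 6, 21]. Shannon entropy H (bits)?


Probabilities: [25/84, 32/84, 6/84, 21/84] ≈ [0.2976, 0.381, 0.0714, 0.25]
H = -((25/84)·log₂(25/84) + (32/84)·log₂(32/84) + (6/84)·log₂(6/84) + (21/84)·log₂(21/84))
  = 1.8227 bits

1.8227 bits


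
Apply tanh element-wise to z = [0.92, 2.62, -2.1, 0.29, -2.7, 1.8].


tanh(0.92) = 0.7259
tanh(2.62) = 0.9895
tanh(-2.1) = -0.9705
tanh(0.29) = 0.2821
tanh(-2.7) = -0.991
tanh(1.8) = 0.9468
result = [0.7259, 0.9895, -0.9705, 0.2821, -0.991, 0.9468]

[0.7259, 0.9895, -0.9705, 0.2821, -0.991, 0.9468]


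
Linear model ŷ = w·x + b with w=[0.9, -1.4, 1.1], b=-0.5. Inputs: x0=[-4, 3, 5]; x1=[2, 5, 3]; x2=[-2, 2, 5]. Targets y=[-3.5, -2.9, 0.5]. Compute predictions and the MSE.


ŷ0 = (0.9)·(-4) + (-1.4)·(3) + (1.1)·(5) - 0.5 = -2.8
ŷ1 = (0.9)·(2) + (-1.4)·(5) + (1.1)·(3) - 0.5 = -2.4
ŷ2 = (0.9)·(-2) + (-1.4)·(2) + (1.1)·(5) - 0.5 = 0.4
errors² = [0.49, 0.25, 0.01]
MSE = 0.7500/3 = 0.25

0.25


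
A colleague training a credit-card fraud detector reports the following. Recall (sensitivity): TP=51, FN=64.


Recall = TP/(TP+FN)
= 51/(51+64)
= 51/115 = 44.35%

44.35%


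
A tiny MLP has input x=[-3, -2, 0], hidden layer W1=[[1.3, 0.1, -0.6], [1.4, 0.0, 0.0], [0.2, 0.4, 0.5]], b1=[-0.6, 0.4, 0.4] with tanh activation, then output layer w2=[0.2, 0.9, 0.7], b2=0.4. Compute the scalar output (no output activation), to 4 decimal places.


z1[0] = (1.3)·(-3) + (0.1)·(-2) + (-0.6)·(0) - 0.6 = -4.7
z1[1] = (1.4)·(-3) + (0.0)·(-2) + (0.0)·(0) + 0.4 = -3.8
z1[2] = (0.2)·(-3) + (0.4)·(-2) + (0.5)·(0) + 0.4 = -1.0
h = tanh(z1) = [-0.9998, -0.999, -0.7616]
output = (0.2)·(-0.9998) + (0.9)·(-0.999) + (0.7)·(-0.7616) + 0.4 = -1.2322

-1.2322


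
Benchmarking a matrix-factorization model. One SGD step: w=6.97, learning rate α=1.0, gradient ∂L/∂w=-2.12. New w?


w_new = w - α·∇
= 6.97 - 1.0·-2.12
= 6.97 + 2.12
= 9.09

9.09


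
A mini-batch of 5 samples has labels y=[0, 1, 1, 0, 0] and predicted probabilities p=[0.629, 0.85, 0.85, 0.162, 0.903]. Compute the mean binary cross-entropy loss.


L[0] = -ln(1-0.629) = -ln(0.371) = 0.9916
L[1] = -ln(0.85) = 0.1625
L[2] = -ln(0.85) = 0.1625
L[3] = -ln(1-0.162) = -ln(0.838) = 0.1767
L[4] = -ln(1-0.903) = -ln(0.097) = 2.333
mean = (0.9916 + 0.1625 + 0.1625 + 0.1767 + 2.333)/5 = 0.7653

0.7653


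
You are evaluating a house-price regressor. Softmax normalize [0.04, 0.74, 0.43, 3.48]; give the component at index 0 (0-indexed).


Exponentials: e^0.04=1.0408, e^0.74=2.0959, e^0.43=1.5373, e^3.48=32.4597
Sum = 37.1337
Softmax = [0.028, 0.0564, 0.0414, 0.8741]
p[0] = 1.0408/37.1337 = 0.028

0.028


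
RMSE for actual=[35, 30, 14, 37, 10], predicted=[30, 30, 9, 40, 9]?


MSE = 60/5 = 12
RMSE = √(60/5) = 3.4641

3.4641


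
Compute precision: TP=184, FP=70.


Precision = TP/(TP+FP)
= 184/(184+70)
= 184/254 = 72.44%

72.44%


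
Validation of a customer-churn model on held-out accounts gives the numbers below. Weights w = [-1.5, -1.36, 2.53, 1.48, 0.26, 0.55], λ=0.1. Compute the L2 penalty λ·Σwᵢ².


‖w‖₂² = (-1.5)² + (-1.36)² + (2.53)² + (1.48)² + (0.26)² + (0.55)²
     = 2.25 + 1.8496 + 6.4009 + 2.1904 + 0.0676 + 0.3025
     = 13.061
λ·‖w‖₂² = 0.1·13.061 = 1.3061

1.3061


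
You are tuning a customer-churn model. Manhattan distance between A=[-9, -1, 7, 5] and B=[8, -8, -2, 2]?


d = |-9-8| + |-1+ 8| + |7+ 2| + |5-2|
  = 17 + 7 + 9 + 3
  = 36

36


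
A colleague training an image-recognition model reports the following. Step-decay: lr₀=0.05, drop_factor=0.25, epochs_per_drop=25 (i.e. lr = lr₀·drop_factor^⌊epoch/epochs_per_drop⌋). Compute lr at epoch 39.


n_drops = ⌊39/25⌋ = 1
lr = 0.05·0.25^1 = 0.05·0.25 = 0.0125

0.0125


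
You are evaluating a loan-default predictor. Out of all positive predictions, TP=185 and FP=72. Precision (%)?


Precision = TP/(TP+FP)
= 185/(185+72)
= 185/257 = 71.98%

71.98%


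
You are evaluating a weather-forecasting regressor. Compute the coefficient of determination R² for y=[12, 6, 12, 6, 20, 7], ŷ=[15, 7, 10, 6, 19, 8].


ȳ = 10.5
SS_res = Σ(y-ŷ)² = 16
SS_tot = Σ(y-ȳ)² = 147.5
R² = 1 - SS_res/SS_tot = 1 - 0.1085 = 0.8915

0.8915


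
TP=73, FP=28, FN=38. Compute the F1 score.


Precision = 73/101 = 0.7228
Recall = 73/111 = 0.6577
F1 = 2·P·R/(P+R) = 2·TP/(2·TP+FP+FN) = 146/(146+28+38) = 146/212 = 0.6887

0.6887


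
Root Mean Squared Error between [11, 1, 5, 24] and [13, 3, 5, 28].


MSE = 24/4 = 6
RMSE = √(24/4) = 2.4495

2.4495


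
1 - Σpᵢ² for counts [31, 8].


Probabilities: [31/39, 8/39] ≈ [0.7949, 0.2051]
Σpᵢ² = (961 + 64)/39² = 1025/1521
Gini = 1 - Σpᵢ² = 1 - 1025/1521 = 0.3261

0.3261


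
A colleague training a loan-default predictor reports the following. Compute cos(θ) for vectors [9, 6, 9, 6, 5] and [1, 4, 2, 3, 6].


A·B = 9·1 + 6·4 + 9·2 + 6·3 + 5·6 = 99
‖A‖ = √259 = 16.0935, ‖B‖ = √66 = 8.124
cos = 99/(√259·√66) = 99/√17094 = 0.7572

0.7572


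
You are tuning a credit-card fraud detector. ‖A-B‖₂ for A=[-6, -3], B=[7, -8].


d = √((-6-7)² + (-3+ 8)²)
  = √(169 + 25)
  = √194 = 13.9284

13.9284


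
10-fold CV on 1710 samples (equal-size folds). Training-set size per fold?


Fold size = 1710/10 = 171
Training per fold = 1710 - 171 = 1539

1539


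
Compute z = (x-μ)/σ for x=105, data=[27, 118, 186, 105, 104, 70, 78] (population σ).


μ = 98.2857, σ = 45.4398
z = (105 - 98.2857)/45.4398 = 0.1478

0.1478


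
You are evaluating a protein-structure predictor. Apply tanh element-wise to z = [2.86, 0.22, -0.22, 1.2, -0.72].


tanh(2.86) = 0.9935
tanh(0.22) = 0.2165
tanh(-0.22) = -0.2165
tanh(1.2) = 0.8337
tanh(-0.72) = -0.6169
result = [0.9935, 0.2165, -0.2165, 0.8337, -0.6169]

[0.9935, 0.2165, -0.2165, 0.8337, -0.6169]


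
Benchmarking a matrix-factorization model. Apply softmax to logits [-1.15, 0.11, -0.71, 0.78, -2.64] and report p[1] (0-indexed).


Exponentials: e^-1.15=0.3166, e^0.11=1.1163, e^-0.71=0.4916, e^0.78=2.1815, e^-2.64=0.0714
Sum = 4.1774
Softmax = [0.0758, 0.2672, 0.1177, 0.5222, 0.0171]
p[1] = 1.1163/4.1774 = 0.2672

0.2672


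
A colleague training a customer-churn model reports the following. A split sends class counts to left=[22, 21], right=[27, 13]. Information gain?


Parent = [49, 34], H_parent = 0.9763
H_left = 0.9996 (n=43), H_right = 0.9097 (n=40)
H_children = (43/83)·0.9996 + (40/83)·0.9097 = 0.9563
IG = 0.9763 - 0.9563 = 0.02

0.02


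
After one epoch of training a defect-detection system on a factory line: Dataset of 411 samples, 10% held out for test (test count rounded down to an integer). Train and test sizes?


Test = ⌊411·10/100⌋ = 41
Train = 411 - 41 = 370

Train: 370, Test: 41


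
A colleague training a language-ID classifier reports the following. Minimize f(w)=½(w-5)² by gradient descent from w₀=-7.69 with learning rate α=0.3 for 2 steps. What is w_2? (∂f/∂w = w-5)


step 1: grad = -7.69-5 = -12.69; w = -7.69 - 0.3·(-12.69) = -3.883
step 2: grad = -3.883-5 = -8.883; w = -3.883 - 0.3·(-8.883) = -1.2181

-1.2181


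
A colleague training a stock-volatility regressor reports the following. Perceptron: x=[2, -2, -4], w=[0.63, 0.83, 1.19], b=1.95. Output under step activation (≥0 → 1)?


z = (2)·(0.63) + (-2)·(0.83) + (-4)·(1.19) + 1.95
  = -3.21
step(z) = 0 (z<0)

0


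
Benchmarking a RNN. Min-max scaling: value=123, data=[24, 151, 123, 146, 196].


min=24, max=196
(123-24)/(196-24) = 99/172 = 0.5756

0.5756


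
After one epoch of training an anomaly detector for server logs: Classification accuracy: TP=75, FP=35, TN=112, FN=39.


Accuracy = (TP+TN)/(TP+TN+FP+FN)
= (75+112)/(261)
= 187/261 = 71.65%

71.65%


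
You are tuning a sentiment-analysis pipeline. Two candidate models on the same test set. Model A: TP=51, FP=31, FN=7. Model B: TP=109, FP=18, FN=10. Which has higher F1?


Model A: P=51/82=0.622, R=51/58=0.8793, F1=2PR/(P+R)=2TP/(2TP+FP+FN)=102/140=0.7286
Model B: P=109/127=0.8583, R=109/119=0.916, F1=2PR/(P+R)=2TP/(2TP+FP+FN)=218/246=0.8862
0.7286 < 0.8862 → Model B

Model B


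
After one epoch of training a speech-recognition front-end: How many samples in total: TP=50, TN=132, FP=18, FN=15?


Total = TP + TN + FP + FN
= 50 + 132 + 18 + 15
= 215
(Predicted positive: 68, predicted negative: 147)

215


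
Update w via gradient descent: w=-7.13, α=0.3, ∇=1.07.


w_new = w - α·∇
= -7.13 - 0.3·1.07
= -7.13 - 0.321
= -7.451

-7.451


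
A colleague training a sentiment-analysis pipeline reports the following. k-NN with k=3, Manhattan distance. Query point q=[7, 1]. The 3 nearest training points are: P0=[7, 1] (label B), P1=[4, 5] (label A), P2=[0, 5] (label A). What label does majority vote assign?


d(q,P0) = 0  (label B)
d(q,P1) = 7  (label A)
d(q,P2) = 11  (label A)
Votes: A=2, B=1
Majority → A

A


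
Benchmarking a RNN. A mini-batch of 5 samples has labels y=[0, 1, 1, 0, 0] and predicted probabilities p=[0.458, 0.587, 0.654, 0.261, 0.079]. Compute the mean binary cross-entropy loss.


L[0] = -ln(1-0.458) = -ln(0.542) = 0.6125
L[1] = -ln(0.587) = 0.5327
L[2] = -ln(0.654) = 0.4246
L[3] = -ln(1-0.261) = -ln(0.739) = 0.3025
L[4] = -ln(1-0.079) = -ln(0.921) = 0.0823
mean = (0.6125 + 0.5327 + 0.4246 + 0.3025 + 0.0823)/5 = 0.3909

0.3909


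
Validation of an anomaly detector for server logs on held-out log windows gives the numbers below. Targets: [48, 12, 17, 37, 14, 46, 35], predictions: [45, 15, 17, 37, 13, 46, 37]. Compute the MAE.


Absolute errors: |48-45|=3, |12-15|=3, |17-17|=0, |37-37|=0, |14-13|=1, |46-46|=0, |35-37|=2
Sum = 9
MAE = 9/7 = 9/7

9/7


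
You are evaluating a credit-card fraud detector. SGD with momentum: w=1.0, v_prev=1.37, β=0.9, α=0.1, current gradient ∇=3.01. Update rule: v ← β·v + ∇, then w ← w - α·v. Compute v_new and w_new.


v_new = 0.9·1.37 + 3.01 = 1.233 + 3.01 = 4.243
w_new = 1.0 - 0.1·4.243 = 1.0 - 0.4243 = 0.5757

v_new=4.243, w_new=0.5757


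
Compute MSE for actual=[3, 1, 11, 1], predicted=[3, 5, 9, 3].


Squared errors: (3-3)²=0, (1-5)²=16, (11-9)²=4, (1-3)²=4
Sum = 24
MSE = 24/4 = 6

6


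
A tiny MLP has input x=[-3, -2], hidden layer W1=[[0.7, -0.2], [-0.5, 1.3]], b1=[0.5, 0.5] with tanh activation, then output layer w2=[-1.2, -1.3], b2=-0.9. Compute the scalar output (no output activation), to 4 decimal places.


z1[0] = (0.7)·(-3) + (-0.2)·(-2) + 0.5 = -1.2
z1[1] = (-0.5)·(-3) + (1.3)·(-2) + 0.5 = -0.6
h = tanh(z1) = [-0.8337, -0.537]
output = (-1.2)·(-0.8337) + (-1.3)·(-0.537) - 0.9 = 0.7985

0.7985


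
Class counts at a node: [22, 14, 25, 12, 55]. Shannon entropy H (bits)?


Probabilities: [22/128, 14/128, 25/128, 12/128, 55/128] ≈ [0.1719, 0.1094, 0.1953, 0.0938, 0.4297]
H = -((22/128)·log₂(22/128) + (14/128)·log₂(14/128) + (25/128)·log₂(25/128) + (12/128)·log₂(12/128) + (55/128)·log₂(55/128))
  = 2.0898 bits

2.0898 bits


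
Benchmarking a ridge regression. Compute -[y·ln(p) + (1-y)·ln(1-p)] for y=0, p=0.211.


BCE = -[y·ln(p) + (1-y)·ln(1-p)]
= -0 - 1·ln(1-0.211)
= -ln(0.789) = 0.237

0.237


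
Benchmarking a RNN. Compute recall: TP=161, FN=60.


Recall = TP/(TP+FN)
= 161/(161+60)
= 161/221 = 72.85%

72.85%


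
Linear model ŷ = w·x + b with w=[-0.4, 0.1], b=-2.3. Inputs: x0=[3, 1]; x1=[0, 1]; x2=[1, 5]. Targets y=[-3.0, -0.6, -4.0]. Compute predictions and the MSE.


ŷ0 = (-0.4)·(3) + (0.1)·(1) - 2.3 = -3.4
ŷ1 = (-0.4)·(0) + (0.1)·(1) - 2.3 = -2.2
ŷ2 = (-0.4)·(1) + (0.1)·(5) - 2.3 = -2.2
errors² = [0.16, 2.56, 3.24]
MSE = 5.9600/3 = 1.9867

1.9867


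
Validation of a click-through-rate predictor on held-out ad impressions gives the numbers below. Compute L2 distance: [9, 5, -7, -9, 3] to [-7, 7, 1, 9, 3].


d = √((9+ 7)² + (5-7)² + (-7-1)² + (-9-9)² + (3-3)²)
  = √(256 + 4 + 64 + 324 + 0)
  = √648 = 25.4558

25.4558


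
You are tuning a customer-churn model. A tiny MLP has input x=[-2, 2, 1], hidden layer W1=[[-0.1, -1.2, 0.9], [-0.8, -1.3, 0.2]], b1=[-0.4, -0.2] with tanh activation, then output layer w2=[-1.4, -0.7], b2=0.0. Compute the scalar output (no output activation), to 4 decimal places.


z1[0] = (-0.1)·(-2) + (-1.2)·(2) + (0.9)·(1) - 0.4 = -1.7
z1[1] = (-0.8)·(-2) + (-1.3)·(2) + (0.2)·(1) - 0.2 = -1.0
h = tanh(z1) = [-0.9354, -0.7616]
output = (-1.4)·(-0.9354) + (-0.7)·(-0.7616) + 0.0 = 1.8427

1.8427


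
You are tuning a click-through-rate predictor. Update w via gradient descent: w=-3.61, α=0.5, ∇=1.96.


w_new = w - α·∇
= -3.61 - 0.5·1.96
= -3.61 - 0.98
= -4.59

-4.59


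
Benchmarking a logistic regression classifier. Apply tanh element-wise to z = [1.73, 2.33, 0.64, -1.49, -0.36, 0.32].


tanh(1.73) = 0.9391
tanh(2.33) = 0.9812
tanh(0.64) = 0.5649
tanh(-1.49) = -0.9033
tanh(-0.36) = -0.3452
tanh(0.32) = 0.3095
result = [0.9391, 0.9812, 0.5649, -0.9033, -0.3452, 0.3095]

[0.9391, 0.9812, 0.5649, -0.9033, -0.3452, 0.3095]


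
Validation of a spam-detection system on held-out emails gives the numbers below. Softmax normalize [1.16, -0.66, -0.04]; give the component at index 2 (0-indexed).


Exponentials: e^1.16=3.1899, e^-0.66=0.5169, e^-0.04=0.9608
Sum = 4.6676
Softmax = [0.6834, 0.1107, 0.2058]
p[2] = 0.9608/4.6676 = 0.2058

0.2058


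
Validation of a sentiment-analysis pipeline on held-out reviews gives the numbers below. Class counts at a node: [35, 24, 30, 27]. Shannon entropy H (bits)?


Probabilities: [35/116, 24/116, 30/116, 27/116] ≈ [0.3017, 0.2069, 0.2586, 0.2328]
H = -((35/116)·log₂(35/116) + (24/116)·log₂(24/116) + (30/116)·log₂(30/116) + (27/116)·log₂(27/116))
  = 1.986 bits

1.986 bits


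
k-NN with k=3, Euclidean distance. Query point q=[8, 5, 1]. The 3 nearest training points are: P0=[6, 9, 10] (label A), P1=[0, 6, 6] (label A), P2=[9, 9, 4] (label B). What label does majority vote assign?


d(q,P0) = 10.0499  (label A)
d(q,P1) = 9.4868  (label A)
d(q,P2) = 5.099  (label B)
Votes: A=2, B=1
Majority → A

A


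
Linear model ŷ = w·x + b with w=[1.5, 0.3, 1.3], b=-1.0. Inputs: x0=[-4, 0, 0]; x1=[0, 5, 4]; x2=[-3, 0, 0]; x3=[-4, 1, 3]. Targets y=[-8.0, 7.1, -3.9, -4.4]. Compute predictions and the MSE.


ŷ0 = (1.5)·(-4) + (0.3)·(0) + (1.3)·(0) - 1.0 = -7.0
ŷ1 = (1.5)·(0) + (0.3)·(5) + (1.3)·(4) - 1.0 = 5.7
ŷ2 = (1.5)·(-3) + (0.3)·(0) + (1.3)·(0) - 1.0 = -5.5
ŷ3 = (1.5)·(-4) + (0.3)·(1) + (1.3)·(3) - 1.0 = -2.8
errors² = [1.0, 1.96, 2.56, 2.56]
MSE = 8.0800/4 = 2.02

2.02


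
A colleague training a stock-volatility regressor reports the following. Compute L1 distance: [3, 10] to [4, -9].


d = |3-4| + |10+ 9|
  = 1 + 19
  = 20

20


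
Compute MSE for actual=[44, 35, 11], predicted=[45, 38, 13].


Squared errors: (44-45)²=1, (35-38)²=9, (11-13)²=4
Sum = 14
MSE = 14/3 = 14/3

14/3


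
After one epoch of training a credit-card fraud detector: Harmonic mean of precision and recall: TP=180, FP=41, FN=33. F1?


Precision = 180/221 = 0.8145
Recall = 180/213 = 0.8451
F1 = 2·P·R/(P+R) = 2·TP/(2·TP+FP+FN) = 360/(360+41+33) = 360/434 = 0.8295

0.8295


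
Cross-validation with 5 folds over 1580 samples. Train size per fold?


Fold size = 1580/5 = 316
Training per fold = 1580 - 316 = 1264

1264


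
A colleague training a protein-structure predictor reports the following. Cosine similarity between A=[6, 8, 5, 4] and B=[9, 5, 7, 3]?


A·B = 6·9 + 8·5 + 5·7 + 4·3 = 141
‖A‖ = √141 = 11.8743, ‖B‖ = √164 = 12.8062
cos = 141/(√141·√164) = 141/√23124 = 0.9272

0.9272


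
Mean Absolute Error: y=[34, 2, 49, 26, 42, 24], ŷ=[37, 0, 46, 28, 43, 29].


Absolute errors: |34-37|=3, |2-0|=2, |49-46|=3, |26-28|=2, |42-43|=1, |24-29|=5
Sum = 16
MAE = 16/6 = 8/3

8/3


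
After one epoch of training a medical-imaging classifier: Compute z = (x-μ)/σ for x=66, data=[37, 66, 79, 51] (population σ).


μ = 58.25, σ = 15.7698
z = (66 - 58.25)/15.7698 = 0.4914

0.4914


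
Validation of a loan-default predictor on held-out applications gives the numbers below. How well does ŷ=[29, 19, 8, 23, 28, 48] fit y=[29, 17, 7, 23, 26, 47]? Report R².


ȳ = 24.8333
SS_res = Σ(y-ŷ)² = 10
SS_tot = Σ(y-ȳ)² = 892.83
R² = 1 - SS_res/SS_tot = 1 - 0.0112 = 0.9888

0.9888


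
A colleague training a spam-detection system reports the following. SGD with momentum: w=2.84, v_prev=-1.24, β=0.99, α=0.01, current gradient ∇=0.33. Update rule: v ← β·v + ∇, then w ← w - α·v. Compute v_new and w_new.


v_new = 0.99·-1.24 + 0.33 = -1.2276 + 0.33 = -0.8976
w_new = 2.84 - 0.01·-0.8976 = 2.84 + 0.008976 = 2.848976

v_new=-0.8976, w_new=2.848976


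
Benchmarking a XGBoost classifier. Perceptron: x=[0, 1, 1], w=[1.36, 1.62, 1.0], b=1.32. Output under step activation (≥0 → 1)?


z = (0)·(1.36) + (1)·(1.62) + (1)·(1.0) + 1.32
  = 3.94
step(z) = 1 (z≥0)

1


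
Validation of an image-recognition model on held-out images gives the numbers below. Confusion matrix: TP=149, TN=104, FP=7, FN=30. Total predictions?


Total = TP + TN + FP + FN
= 149 + 104 + 7 + 30
= 290
(Predicted positive: 156, predicted negative: 134)

290


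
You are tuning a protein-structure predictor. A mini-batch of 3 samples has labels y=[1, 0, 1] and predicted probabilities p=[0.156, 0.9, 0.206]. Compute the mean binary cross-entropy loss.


L[0] = -ln(0.156) = 1.8579
L[1] = -ln(1-0.9) = -ln(0.1) = 2.3026
L[2] = -ln(0.206) = 1.5799
mean = (1.8579 + 2.3026 + 1.5799)/3 = 1.9135

1.9135


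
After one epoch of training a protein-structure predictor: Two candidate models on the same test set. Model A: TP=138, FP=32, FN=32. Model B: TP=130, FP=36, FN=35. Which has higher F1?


Model A: P=138/170=0.8118, R=138/170=0.8118, F1=2PR/(P+R)=2TP/(2TP+FP+FN)=276/340=0.8118
Model B: P=130/166=0.7831, R=130/165=0.7879, F1=2PR/(P+R)=2TP/(2TP+FP+FN)=260/331=0.7855
0.8118 > 0.7855 → Model A

Model A


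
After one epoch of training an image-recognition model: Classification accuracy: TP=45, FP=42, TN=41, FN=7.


Accuracy = (TP+TN)/(TP+TN+FP+FN)
= (45+41)/(135)
= 86/135 = 63.7%

63.7%


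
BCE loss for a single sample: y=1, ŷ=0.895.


BCE = -[y·ln(p) + (1-y)·ln(1-p)]
= -1·ln(0.895) - 0
= -ln(0.895) = 0.1109

0.1109


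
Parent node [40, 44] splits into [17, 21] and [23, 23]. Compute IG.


Parent = [40, 44], H_parent = 0.9984
H_left = 0.992 (n=38), H_right = 1 (n=46)
H_children = (38/84)·0.992 + (46/84)·1 = 0.9964
IG = 0.9984 - 0.9964 = 0.002

0.002


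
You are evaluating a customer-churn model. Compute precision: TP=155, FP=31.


Precision = TP/(TP+FP)
= 155/(155+31)
= 155/186 = 83.33%

83.33%


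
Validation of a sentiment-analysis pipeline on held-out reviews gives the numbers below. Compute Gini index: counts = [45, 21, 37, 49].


Probabilities: [45/152, 21/152, 37/152, 49/152] ≈ [0.2961, 0.1382, 0.2434, 0.3224]
Σpᵢ² = (2025 + 441 + 1369 + 2401)/152² = 6236/23104
Gini = 1 - Σpᵢ² = 1 - 6236/23104 = 0.7301

0.7301


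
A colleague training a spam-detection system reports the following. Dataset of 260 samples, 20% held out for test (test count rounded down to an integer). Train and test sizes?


Test = ⌊260·20/100⌋ = 52
Train = 260 - 52 = 208

Train: 208, Test: 52


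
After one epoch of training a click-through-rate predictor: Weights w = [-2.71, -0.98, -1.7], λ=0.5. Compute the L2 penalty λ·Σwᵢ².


‖w‖₂² = (-2.71)² + (-0.98)² + (-1.7)²
     = 7.3441 + 0.9604 + 2.89
     = 11.1945
λ·‖w‖₂² = 0.5·11.1945 = 5.59725

5.59725


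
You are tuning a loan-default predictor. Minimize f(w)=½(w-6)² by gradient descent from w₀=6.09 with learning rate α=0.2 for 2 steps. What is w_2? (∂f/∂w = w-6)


step 1: grad = 6.09-6 = 0.09; w = 6.09 - 0.2·(0.09) = 6.072
step 2: grad = 6.072-6 = 0.072; w = 6.072 - 0.2·(0.072) = 6.0576

6.0576


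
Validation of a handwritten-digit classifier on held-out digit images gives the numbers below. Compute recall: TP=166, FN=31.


Recall = TP/(TP+FN)
= 166/(166+31)
= 166/197 = 84.26%

84.26%


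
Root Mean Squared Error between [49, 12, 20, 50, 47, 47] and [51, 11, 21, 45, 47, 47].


MSE = 31/6 = 5.1667
RMSE = √(31/6) = 2.273

2.273


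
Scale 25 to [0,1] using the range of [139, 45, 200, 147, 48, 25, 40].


min=25, max=200
(25-25)/(200-25) = 0/175 = 0.0

0.0


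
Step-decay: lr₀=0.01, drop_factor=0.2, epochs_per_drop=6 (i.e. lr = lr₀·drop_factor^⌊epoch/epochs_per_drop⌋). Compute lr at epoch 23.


n_drops = ⌊23/6⌋ = 3
lr = 0.01·0.2^3 = 0.01·0.008 = 0.00008

0.00008


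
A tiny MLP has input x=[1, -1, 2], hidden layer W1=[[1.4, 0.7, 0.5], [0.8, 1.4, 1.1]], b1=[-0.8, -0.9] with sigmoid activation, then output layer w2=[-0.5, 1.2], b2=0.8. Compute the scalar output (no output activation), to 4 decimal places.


z1[0] = (1.4)·(1) + (0.7)·(-1) + (0.5)·(2) - 0.8 = 0.9
z1[1] = (0.8)·(1) + (1.4)·(-1) + (1.1)·(2) - 0.9 = 0.7
h = sigmoid(z1) = [0.7109, 0.6682]
output = (-0.5)·(0.7109) + (1.2)·(0.6682) + 0.8 = 1.2464

1.2464


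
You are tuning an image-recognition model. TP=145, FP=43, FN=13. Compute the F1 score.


Precision = 145/188 = 0.7713
Recall = 145/158 = 0.9177
F1 = 2·P·R/(P+R) = 2·TP/(2·TP+FP+FN) = 290/(290+43+13) = 290/346 = 0.8382

0.8382


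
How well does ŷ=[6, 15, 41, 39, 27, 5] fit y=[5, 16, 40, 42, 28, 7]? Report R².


ȳ = 23
SS_res = Σ(y-ŷ)² = 17
SS_tot = Σ(y-ȳ)² = 1304
R² = 1 - SS_res/SS_tot = 1 - 0.013 = 0.987

0.987


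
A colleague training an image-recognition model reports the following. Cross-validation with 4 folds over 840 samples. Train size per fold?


Fold size = 840/4 = 210
Training per fold = 840 - 210 = 630

630


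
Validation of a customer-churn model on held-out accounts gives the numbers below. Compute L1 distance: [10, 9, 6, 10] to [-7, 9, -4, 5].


d = |10+ 7| + |9-9| + |6+ 4| + |10-5|
  = 17 + 0 + 10 + 5
  = 32

32


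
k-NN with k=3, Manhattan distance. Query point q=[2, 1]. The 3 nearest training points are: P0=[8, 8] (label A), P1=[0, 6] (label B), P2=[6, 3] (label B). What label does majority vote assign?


d(q,P0) = 13  (label A)
d(q,P1) = 7  (label B)
d(q,P2) = 6  (label B)
Votes: A=1, B=2
Majority → B

B


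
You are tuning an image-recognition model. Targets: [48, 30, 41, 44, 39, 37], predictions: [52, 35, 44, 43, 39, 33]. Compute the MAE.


Absolute errors: |48-52|=4, |30-35|=5, |41-44|=3, |44-43|=1, |39-39|=0, |37-33|=4
Sum = 17
MAE = 17/6 = 17/6

17/6


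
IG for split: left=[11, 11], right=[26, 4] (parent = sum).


Parent = [37, 15], H_parent = 0.8667
H_left = 1 (n=22), H_right = 0.5665 (n=30)
H_children = (22/52)·1 + (30/52)·0.5665 = 0.7499
IG = 0.8667 - 0.7499 = 0.1168

0.1168


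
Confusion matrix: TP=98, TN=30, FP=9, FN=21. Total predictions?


Total = TP + TN + FP + FN
= 98 + 30 + 9 + 21
= 158
(Predicted positive: 107, predicted negative: 51)

158


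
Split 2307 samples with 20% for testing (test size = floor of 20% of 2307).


Test = ⌊2307·20/100⌋ = 461
Train = 2307 - 461 = 1846

Train: 1846, Test: 461


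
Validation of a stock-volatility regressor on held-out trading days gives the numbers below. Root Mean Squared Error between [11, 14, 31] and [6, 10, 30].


MSE = 42/3 = 14
RMSE = √(42/3) = 3.7417

3.7417


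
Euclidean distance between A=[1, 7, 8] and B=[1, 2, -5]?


d = √((1-1)² + (7-2)² + (8+ 5)²)
  = √(0 + 25 + 169)
  = √194 = 13.9284

13.9284


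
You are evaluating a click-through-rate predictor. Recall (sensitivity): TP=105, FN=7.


Recall = TP/(TP+FN)
= 105/(105+7)
= 105/112 = 93.75%

93.75%


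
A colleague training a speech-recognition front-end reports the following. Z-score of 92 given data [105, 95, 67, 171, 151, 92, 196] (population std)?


μ = 125.2857, σ = 44.0542
z = (92 - 125.2857)/44.0542 = -0.7556

-0.7556


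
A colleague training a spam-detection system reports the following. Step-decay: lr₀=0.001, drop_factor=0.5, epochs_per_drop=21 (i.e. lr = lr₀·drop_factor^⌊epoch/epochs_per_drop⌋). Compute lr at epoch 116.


n_drops = ⌊116/21⌋ = 5
lr = 0.001·0.5^5 = 0.001·0.03125 = 0.00003125

0.00003125


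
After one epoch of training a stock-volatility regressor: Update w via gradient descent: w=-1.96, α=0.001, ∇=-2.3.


w_new = w - α·∇
= -1.96 - 0.001·-2.3
= -1.96 + 0.0023
= -1.9577

-1.9577


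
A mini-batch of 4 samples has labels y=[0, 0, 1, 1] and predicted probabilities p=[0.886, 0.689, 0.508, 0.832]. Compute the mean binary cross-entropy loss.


L[0] = -ln(1-0.886) = -ln(0.114) = 2.1716
L[1] = -ln(1-0.689) = -ln(0.311) = 1.168
L[2] = -ln(0.508) = 0.6773
L[3] = -ln(0.832) = 0.1839
mean = (2.1716 + 1.168 + 0.6773 + 0.1839)/4 = 1.0502

1.0502


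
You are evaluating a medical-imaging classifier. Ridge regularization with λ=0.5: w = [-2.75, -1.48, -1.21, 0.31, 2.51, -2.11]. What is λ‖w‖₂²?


‖w‖₂² = (-2.75)² + (-1.48)² + (-1.21)² + (0.31)² + (2.51)² + (-2.11)²
     = 7.5625 + 2.1904 + 1.4641 + 0.0961 + 6.3001 + 4.4521
     = 22.0653
λ·‖w‖₂² = 0.5·22.0653 = 11.03265

11.03265


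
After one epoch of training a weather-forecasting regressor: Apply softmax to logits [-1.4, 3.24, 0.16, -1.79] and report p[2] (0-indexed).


Exponentials: e^-1.4=0.2466, e^3.24=25.5337, e^0.16=1.1735, e^-1.79=0.167
Sum = 27.1208
Softmax = [0.0091, 0.9415, 0.0433, 0.0062]
p[2] = 1.1735/27.1208 = 0.0433

0.0433


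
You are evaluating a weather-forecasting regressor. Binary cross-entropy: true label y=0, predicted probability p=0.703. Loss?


BCE = -[y·ln(p) + (1-y)·ln(1-p)]
= -0 - 1·ln(1-0.703)
= -ln(0.297) = 1.214

1.214


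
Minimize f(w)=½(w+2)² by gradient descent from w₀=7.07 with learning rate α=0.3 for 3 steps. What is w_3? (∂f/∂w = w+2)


step 1: grad = 7.07+2 = 9.07; w = 7.07 - 0.3·(9.07) = 4.349
step 2: grad = 4.349+2 = 6.349; w = 4.349 - 0.3·(6.349) = 2.4443
step 3: grad = 2.4443+2 = 4.4443; w = 2.4443 - 0.3·(4.4443) = 1.11101

1.11101


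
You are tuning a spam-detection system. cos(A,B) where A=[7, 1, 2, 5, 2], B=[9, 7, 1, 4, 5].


A·B = 7·9 + 1·7 + 2·1 + 5·4 + 2·5 = 102
‖A‖ = √83 = 9.1104, ‖B‖ = √172 = 13.1149
cos = 102/(√83·√172) = 102/√14276 = 0.8537

0.8537


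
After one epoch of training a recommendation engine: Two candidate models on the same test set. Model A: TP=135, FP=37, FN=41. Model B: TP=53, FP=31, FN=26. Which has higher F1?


Model A: P=135/172=0.7849, R=135/176=0.767, F1=2PR/(P+R)=2TP/(2TP+FP+FN)=270/348=0.7759
Model B: P=53/84=0.631, R=53/79=0.6709, F1=2PR/(P+R)=2TP/(2TP+FP+FN)=106/163=0.6503
0.7759 > 0.6503 → Model A

Model A


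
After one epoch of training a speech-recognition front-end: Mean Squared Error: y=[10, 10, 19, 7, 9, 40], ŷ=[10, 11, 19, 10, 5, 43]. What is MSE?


Squared errors: (10-10)²=0, (10-11)²=1, (19-19)²=0, (7-10)²=9, (9-5)²=16, (40-43)²=9
Sum = 35
MSE = 35/6 = 35/6

35/6


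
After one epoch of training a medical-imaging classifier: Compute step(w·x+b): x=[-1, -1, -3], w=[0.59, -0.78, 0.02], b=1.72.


z = (-1)·(0.59) + (-1)·(-0.78) + (-3)·(0.02) + 1.72
  = 1.85
step(z) = 1 (z≥0)

1


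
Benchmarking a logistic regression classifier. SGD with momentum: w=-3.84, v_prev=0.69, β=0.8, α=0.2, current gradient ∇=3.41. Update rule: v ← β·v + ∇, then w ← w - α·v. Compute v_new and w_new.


v_new = 0.8·0.69 + 3.41 = 0.552 + 3.41 = 3.962
w_new = -3.84 - 0.2·3.962 = -3.84 - 0.7924 = -4.6324

v_new=3.962, w_new=-4.6324


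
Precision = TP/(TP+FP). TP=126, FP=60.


Precision = TP/(TP+FP)
= 126/(126+60)
= 126/186 = 67.74%

67.74%


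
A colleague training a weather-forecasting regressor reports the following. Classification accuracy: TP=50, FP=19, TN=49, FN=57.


Accuracy = (TP+TN)/(TP+TN+FP+FN)
= (50+49)/(175)
= 99/175 = 56.57%

56.57%


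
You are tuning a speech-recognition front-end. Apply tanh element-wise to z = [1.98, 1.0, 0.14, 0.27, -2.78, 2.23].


tanh(1.98) = 0.9626
tanh(1.0) = 0.7616
tanh(0.14) = 0.1391
tanh(0.27) = 0.2636
tanh(-2.78) = -0.9923
tanh(2.23) = 0.9771
result = [0.9626, 0.7616, 0.1391, 0.2636, -0.9923, 0.9771]

[0.9626, 0.7616, 0.1391, 0.2636, -0.9923, 0.9771]


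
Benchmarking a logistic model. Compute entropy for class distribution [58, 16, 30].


Probabilities: [58/104, 16/104, 30/104] ≈ [0.5577, 0.1538, 0.2885]
H = -((58/104)·log₂(58/104) + (16/104)·log₂(16/104) + (30/104)·log₂(30/104))
  = 1.4027 bits

1.4027 bits


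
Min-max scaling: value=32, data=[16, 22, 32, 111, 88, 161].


min=16, max=161
(32-16)/(161-16) = 16/145 = 0.1103

0.1103


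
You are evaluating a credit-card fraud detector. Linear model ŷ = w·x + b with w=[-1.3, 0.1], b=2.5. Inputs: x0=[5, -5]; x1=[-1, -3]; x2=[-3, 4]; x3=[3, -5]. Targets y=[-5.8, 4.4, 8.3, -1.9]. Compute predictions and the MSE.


ŷ0 = (-1.3)·(5) + (0.1)·(-5) + 2.5 = -4.5
ŷ1 = (-1.3)·(-1) + (0.1)·(-3) + 2.5 = 3.5
ŷ2 = (-1.3)·(-3) + (0.1)·(4) + 2.5 = 6.8
ŷ3 = (-1.3)·(3) + (0.1)·(-5) + 2.5 = -1.9
errors² = [1.69, 0.81, 2.25, 0.0]
MSE = 4.7500/4 = 1.1875

1.1875


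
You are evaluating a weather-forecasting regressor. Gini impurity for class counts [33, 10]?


Probabilities: [33/43, 10/43] ≈ [0.7674, 0.2326]
Σpᵢ² = (1089 + 100)/43² = 1189/1849
Gini = 1 - Σpᵢ² = 1 - 1189/1849 = 0.3569

0.3569


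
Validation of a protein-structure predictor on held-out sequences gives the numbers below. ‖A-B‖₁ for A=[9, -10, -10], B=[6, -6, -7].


d = |9-6| + |-10+ 6| + |-10+ 7|
  = 3 + 4 + 3
  = 10

10


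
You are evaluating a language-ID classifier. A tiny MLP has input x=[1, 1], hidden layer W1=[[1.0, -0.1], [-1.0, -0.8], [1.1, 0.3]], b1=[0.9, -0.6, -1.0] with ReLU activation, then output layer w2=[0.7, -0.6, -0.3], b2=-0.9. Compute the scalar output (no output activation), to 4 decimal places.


z1[0] = (1.0)·(1) + (-0.1)·(1) + 0.9 = 1.8
z1[1] = (-1.0)·(1) + (-0.8)·(1) - 0.6 = -2.4
z1[2] = (1.1)·(1) + (0.3)·(1) - 1.0 = 0.4
h = ReLU(z1) = [1.8, 0.0, 0.4]
output = (0.7)·(1.8) + (-0.6)·(0.0) + (-0.3)·(0.4) - 0.9 = 0.24

0.24


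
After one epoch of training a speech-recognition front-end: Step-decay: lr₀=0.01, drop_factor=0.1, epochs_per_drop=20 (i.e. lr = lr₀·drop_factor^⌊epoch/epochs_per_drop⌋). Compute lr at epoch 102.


n_drops = ⌊102/20⌋ = 5
lr = 0.01·0.1^5 = 0.01·0.00001 = 0.0000001

0.0000001


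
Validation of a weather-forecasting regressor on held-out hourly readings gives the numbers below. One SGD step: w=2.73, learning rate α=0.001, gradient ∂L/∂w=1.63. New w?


w_new = w - α·∇
= 2.73 - 0.001·1.63
= 2.73 - 0.00163
= 2.72837

2.72837


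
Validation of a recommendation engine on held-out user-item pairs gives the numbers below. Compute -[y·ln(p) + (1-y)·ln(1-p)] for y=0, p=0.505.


BCE = -[y·ln(p) + (1-y)·ln(1-p)]
= -0 - 1·ln(1-0.505)
= -ln(0.495) = 0.7032

0.7032


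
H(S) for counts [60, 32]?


Probabilities: [60/92, 32/92] ≈ [0.6522, 0.3478]
H = -((60/92)·log₂(60/92) + (32/92)·log₂(32/92))
  = 0.9321 bits

0.9321 bits


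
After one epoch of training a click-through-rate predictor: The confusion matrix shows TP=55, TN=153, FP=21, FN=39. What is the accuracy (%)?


Accuracy = (TP+TN)/(TP+TN+FP+FN)
= (55+153)/(268)
= 208/268 = 77.61%

77.61%


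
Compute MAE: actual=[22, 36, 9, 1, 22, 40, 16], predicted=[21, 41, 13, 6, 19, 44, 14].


Absolute errors: |22-21|=1, |36-41|=5, |9-13|=4, |1-6|=5, |22-19|=3, |40-44|=4, |16-14|=2
Sum = 24
MAE = 24/7 = 24/7

24/7


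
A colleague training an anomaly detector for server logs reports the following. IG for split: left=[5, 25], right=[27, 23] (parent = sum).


Parent = [32, 48], H_parent = 0.971
H_left = 0.65 (n=30), H_right = 0.9954 (n=50)
H_children = (30/80)·0.65 + (50/80)·0.9954 = 0.8659
IG = 0.971 - 0.8659 = 0.1051

0.1051


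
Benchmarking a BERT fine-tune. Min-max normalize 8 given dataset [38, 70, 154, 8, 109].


min=8, max=154
(8-8)/(154-8) = 0/146 = 0.0

0.0


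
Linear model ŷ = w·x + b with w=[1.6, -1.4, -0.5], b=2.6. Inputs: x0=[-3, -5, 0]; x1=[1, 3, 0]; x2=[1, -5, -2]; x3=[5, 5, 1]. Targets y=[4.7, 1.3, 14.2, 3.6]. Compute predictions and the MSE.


ŷ0 = (1.6)·(-3) + (-1.4)·(-5) + (-0.5)·(0) + 2.6 = 4.8
ŷ1 = (1.6)·(1) + (-1.4)·(3) + (-0.5)·(0) + 2.6 = 0.0
ŷ2 = (1.6)·(1) + (-1.4)·(-5) + (-0.5)·(-2) + 2.6 = 12.2
ŷ3 = (1.6)·(5) + (-1.4)·(5) + (-0.5)·(1) + 2.6 = 3.1
errors² = [0.01, 1.69, 4.0, 0.25]
MSE = 5.9500/4 = 1.4875

1.4875


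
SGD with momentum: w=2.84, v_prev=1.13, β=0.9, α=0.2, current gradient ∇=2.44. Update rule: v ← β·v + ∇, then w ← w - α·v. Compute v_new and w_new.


v_new = 0.9·1.13 + 2.44 = 1.017 + 2.44 = 3.457
w_new = 2.84 - 0.2·3.457 = 2.84 - 0.6914 = 2.1486

v_new=3.457, w_new=2.1486


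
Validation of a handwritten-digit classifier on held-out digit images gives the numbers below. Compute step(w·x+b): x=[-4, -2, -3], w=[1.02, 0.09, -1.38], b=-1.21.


z = (-4)·(1.02) + (-2)·(0.09) + (-3)·(-1.38) - 1.21
  = -1.33
step(z) = 0 (z<0)

0


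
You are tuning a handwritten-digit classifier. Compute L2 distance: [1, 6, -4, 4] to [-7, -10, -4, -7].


d = √((1+ 7)² + (6+ 10)² + (-4+ 4)² + (4+ 7)²)
  = √(64 + 256 + 0 + 121)
  = √441 = 21.0

21.0


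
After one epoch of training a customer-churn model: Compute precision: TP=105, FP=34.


Precision = TP/(TP+FP)
= 105/(105+34)
= 105/139 = 75.54%

75.54%


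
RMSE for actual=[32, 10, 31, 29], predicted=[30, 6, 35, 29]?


MSE = 36/4 = 9
RMSE = √(36/4) = 3.0

3.0


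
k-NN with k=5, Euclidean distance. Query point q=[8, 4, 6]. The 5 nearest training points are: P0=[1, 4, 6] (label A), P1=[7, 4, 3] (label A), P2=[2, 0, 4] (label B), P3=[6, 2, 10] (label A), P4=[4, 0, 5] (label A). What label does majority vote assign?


d(q,P0) = 7.0  (label A)
d(q,P1) = 3.1623  (label A)
d(q,P2) = 7.4833  (label B)
d(q,P3) = 4.899  (label A)
d(q,P4) = 5.7446  (label A)
Votes: A=4, B=1
Majority → A

A


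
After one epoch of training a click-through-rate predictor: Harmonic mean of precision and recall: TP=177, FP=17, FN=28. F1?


Precision = 177/194 = 0.9124
Recall = 177/205 = 0.8634
F1 = 2·P·R/(P+R) = 2·TP/(2·TP+FP+FN) = 354/(354+17+28) = 354/399 = 0.8872

0.8872


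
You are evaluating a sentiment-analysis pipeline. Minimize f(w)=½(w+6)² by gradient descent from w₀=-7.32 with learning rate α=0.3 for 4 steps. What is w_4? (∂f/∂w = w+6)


step 1: grad = -7.32+6 = -1.32; w = -7.32 - 0.3·(-1.32) = -6.924
step 2: grad = -6.924+6 = -0.924; w = -6.924 - 0.3·(-0.924) = -6.6468
step 3: grad = -6.6468+6 = -0.6468; w = -6.6468 - 0.3·(-0.6468) = -6.45276
step 4: grad = -6.45276+6 = -0.45276; w = -6.45276 - 0.3·(-0.45276) = -6.316932

-6.316932


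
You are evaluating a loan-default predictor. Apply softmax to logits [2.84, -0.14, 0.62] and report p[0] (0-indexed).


Exponentials: e^2.84=17.1158, e^-0.14=0.8694, e^0.62=1.8589
Sum = 19.8441
Softmax = [0.8625, 0.0438, 0.0937]
p[0] = 17.1158/19.8441 = 0.8625

0.8625


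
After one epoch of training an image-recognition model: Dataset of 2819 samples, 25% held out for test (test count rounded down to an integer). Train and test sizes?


Test = ⌊2819·25/100⌋ = 704
Train = 2819 - 704 = 2115

Train: 2115, Test: 704


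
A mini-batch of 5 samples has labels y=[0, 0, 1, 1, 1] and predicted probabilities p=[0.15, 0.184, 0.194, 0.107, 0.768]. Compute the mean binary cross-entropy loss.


L[0] = -ln(1-0.15) = -ln(0.85) = 0.1625
L[1] = -ln(1-0.184) = -ln(0.816) = 0.2033
L[2] = -ln(0.194) = 1.6399
L[3] = -ln(0.107) = 2.2349
L[4] = -ln(0.768) = 0.264
mean = (0.1625 + 0.2033 + 1.6399 + 2.2349 + 0.264)/5 = 0.9009

0.9009


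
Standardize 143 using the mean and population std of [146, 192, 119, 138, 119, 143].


μ = 142.8333, σ = 24.4501
z = (143 - 142.8333)/24.4501 = 0.0068

0.0068


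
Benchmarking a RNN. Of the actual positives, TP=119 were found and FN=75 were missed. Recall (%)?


Recall = TP/(TP+FN)
= 119/(119+75)
= 119/194 = 61.34%

61.34%


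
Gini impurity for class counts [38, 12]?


Probabilities: [38/50, 12/50] ≈ [0.76, 0.24]
Σpᵢ² = (1444 + 144)/50² = 1588/2500
Gini = 1 - Σpᵢ² = 1 - 1588/2500 = 0.3648

0.3648


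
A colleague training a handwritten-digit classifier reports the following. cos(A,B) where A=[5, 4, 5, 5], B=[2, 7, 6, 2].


A·B = 5·2 + 4·7 + 5·6 + 5·2 = 78
‖A‖ = √91 = 9.5394, ‖B‖ = √93 = 9.6437
cos = 78/(√91·√93) = 78/√8463 = 0.8479

0.8479


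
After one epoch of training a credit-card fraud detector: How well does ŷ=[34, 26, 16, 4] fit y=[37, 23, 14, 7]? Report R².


ȳ = 20.25
SS_res = Σ(y-ŷ)² = 31
SS_tot = Σ(y-ȳ)² = 502.75
R² = 1 - SS_res/SS_tot = 1 - 0.0617 = 0.9383

0.9383


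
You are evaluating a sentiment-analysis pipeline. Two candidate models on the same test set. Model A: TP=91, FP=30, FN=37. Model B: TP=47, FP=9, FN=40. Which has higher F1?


Model A: P=91/121=0.7521, R=91/128=0.7109, F1=2PR/(P+R)=2TP/(2TP+FP+FN)=182/249=0.7309
Model B: P=47/56=0.8393, R=47/87=0.5402, F1=2PR/(P+R)=2TP/(2TP+FP+FN)=94/143=0.6573
0.7309 > 0.6573 → Model A

Model A


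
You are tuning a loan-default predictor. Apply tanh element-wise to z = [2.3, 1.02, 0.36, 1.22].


tanh(2.3) = 0.9801
tanh(1.02) = 0.7699
tanh(0.36) = 0.3452
tanh(1.22) = 0.8397
result = [0.9801, 0.7699, 0.3452, 0.8397]

[0.9801, 0.7699, 0.3452, 0.8397]
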